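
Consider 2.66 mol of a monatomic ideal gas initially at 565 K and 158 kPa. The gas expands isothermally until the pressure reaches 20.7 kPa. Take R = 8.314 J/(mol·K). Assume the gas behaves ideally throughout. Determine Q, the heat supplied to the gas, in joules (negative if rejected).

25400 J

V₁ = nRT₁/P₁ = 2.66×8.314×565/158 = 79.1 L.
Isothermal: T stays 565 K; PV = const ⇒ V₂ = 604 L, P₂ = 20.7 kPa.
ΔU = 0 (ideal gas, T constant).
W = nRT ln(V₂/V₁) = 2.66×8.314×565×ln(7.63) = 25400 J.
Q = ΔU + W = 25400 J.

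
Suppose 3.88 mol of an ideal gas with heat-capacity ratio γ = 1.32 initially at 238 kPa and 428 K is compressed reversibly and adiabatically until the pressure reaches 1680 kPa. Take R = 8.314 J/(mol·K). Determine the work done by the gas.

V₁ = nRT₁/P₁ = 3.88×8.314×428/238 = 58.0 L.
Adiabatic: T₂/T₁ = (P₂/P₁)^((γ−1)/γ) ⇒ T₂ = 428×(7.06)^0.242 = 687 K; V₂ = 13.2 L.
ΔU = nCvΔT = 3.88×26.0×(687−428) = 26100 J.
Q = 0 for an adiabatic process, so W = −ΔU = -26100 J.

-26100 J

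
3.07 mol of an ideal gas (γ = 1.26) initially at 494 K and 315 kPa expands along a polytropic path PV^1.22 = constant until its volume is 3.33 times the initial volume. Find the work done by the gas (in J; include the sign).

V₁ = nRT₁/P₁ = 3.07×8.314×494/315 = 40.0 L.
Polytropic n=1.22: T₂ = T₁(V₁/V₂)^(n−1) = 494×(0.300)^0.22 = 379 K; P₂ = P₁(V₁/V₂)^n = 72.6 kPa.
W = (P₁V₁−P₂V₂)/(n−1) = (315×40.0−72.6×133)/0.22 = 13300 J.

13300 J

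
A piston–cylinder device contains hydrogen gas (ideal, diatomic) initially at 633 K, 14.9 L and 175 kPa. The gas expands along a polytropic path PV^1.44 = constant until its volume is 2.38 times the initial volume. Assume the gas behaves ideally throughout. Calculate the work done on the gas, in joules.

-1880 J

n = P₁V₁/(RT₁) = 175×14.9/(8.314×633) = 0.495 mol.
Polytropic n=1.44: T₂ = T₁(V₁/V₂)^(n−1) = 633×(0.420)^0.44 = 432 K; P₂ = P₁(V₁/V₂)^n = 50.2 kPa.
W = (P₁V₁−P₂V₂)/(n−1) = (175×14.9−50.2×35.5)/0.44 = 1880 J.
Work done on the gas = −W_by = -1880 J.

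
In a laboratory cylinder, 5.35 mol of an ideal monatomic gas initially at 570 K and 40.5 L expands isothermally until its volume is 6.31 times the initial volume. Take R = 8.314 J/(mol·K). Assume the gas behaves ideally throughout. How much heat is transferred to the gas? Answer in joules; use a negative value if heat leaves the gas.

46700 J

P₁ = nRT₁/V₁ = 5.35×8.314×570/40.5 = 626 kPa.
Isothermal: T stays 570 K; PV = const ⇒ V₂ = 256 L, P₂ = 99.2 kPa.
ΔU = 0 (ideal gas, T constant).
W = nRT ln(V₂/V₁) = 5.35×8.314×570×ln(6.31) = 46700 J.
Q = ΔU + W = 46700 J.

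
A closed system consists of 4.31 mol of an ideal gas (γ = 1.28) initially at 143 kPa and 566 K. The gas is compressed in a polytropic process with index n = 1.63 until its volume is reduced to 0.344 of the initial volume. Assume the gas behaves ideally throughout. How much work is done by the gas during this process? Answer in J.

-30900 J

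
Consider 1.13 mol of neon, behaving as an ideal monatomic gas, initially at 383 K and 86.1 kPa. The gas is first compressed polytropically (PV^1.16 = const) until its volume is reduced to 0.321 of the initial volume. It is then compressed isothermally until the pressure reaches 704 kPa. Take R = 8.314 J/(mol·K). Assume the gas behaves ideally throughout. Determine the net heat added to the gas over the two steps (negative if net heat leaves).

V₁ = nRT₁/P₁ = 1.13×8.314×383/86.1 = 41.8 L.
Step 1 — Polytropic n=1.16: T₂ = T₁(V₁/V₂)^(n−1) = 383×(3.12)^0.16 = 459 K; P₂ = P₁(V₁/V₂)^n = 322 kPa.
W = (P₁V₁−P₂V₂)/(n−1) = (86.1×41.8−322×13.4)/0.16 = -4480 J.
ΔU = nCvΔT = 1.13×12.5×(459−383) = 1080 J.
Q = ΔU + W = -3410 J.
State after step 1: P = 322 kPa, V = 13.4 L, T = 459 K.
Step 2 — Isothermal: T stays 459 K; PV = const ⇒ V₂ = 6.13 L, P₂ = 704 kPa.
ΔU = 0 (ideal gas, T constant).
W = nRT ln(V₂/V₁) = 1.13×8.314×459×ln(0.457) = -3380 J.
Q = ΔU + W = -3380 J.
Net over both steps: W = -7860 J, Q = -6790 J, ΔU = 1080 J.

-6790 J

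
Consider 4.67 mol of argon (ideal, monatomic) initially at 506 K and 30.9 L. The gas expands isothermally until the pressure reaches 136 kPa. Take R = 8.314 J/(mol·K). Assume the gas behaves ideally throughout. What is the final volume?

P₁ = nRT₁/V₁ = 4.67×8.314×506/30.9 = 636 kPa.
Isothermal: T stays 506 K; PV = const ⇒ V₂ = 144 L, P₂ = 136 kPa.

144 L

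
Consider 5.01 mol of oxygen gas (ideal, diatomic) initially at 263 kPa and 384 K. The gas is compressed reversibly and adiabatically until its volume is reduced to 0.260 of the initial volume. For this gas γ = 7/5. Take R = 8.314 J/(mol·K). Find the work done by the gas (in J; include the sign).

V₁ = nRT₁/P₁ = 5.01×8.314×384/263 = 60.8 L.
Adiabatic: TV^(γ−1) = const ⇒ T₂ = 384×(3.85)^0.400 = 658 K; PV^γ = const ⇒ P₂ = 1730 kPa.
ΔU = nCvΔT = 5.01×20.8×(658−384) = 28600 J.
Q = 0 for an adiabatic process, so W = −ΔU = -28600 J.

-28600 J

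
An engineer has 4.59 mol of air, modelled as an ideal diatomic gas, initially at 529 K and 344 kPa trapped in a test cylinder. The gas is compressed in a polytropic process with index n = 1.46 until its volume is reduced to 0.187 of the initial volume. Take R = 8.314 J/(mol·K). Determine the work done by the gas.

V₁ = nRT₁/P₁ = 4.59×8.314×529/344 = 58.7 L.
Polytropic n=1.46: T₂ = T₁(V₁/V₂)^(n−1) = 529×(5.35)^0.46 = 1140 K; P₂ = P₁(V₁/V₂)^n = 3980 kPa.
W = (P₁V₁−P₂V₂)/(n−1) = (344×58.7−3980×11.0)/0.46 = -51000 J.

-51000 J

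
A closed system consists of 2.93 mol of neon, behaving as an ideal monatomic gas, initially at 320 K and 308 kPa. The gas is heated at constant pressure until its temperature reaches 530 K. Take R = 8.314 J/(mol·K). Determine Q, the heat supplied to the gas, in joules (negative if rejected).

12800 J

V₁ = nRT₁/P₁ = 2.93×8.314×320/308 = 25.3 L.
Isobaric: P stays 308 kPa; V/T = const ⇒ T₂ = 530 K, V₂ = 41.9 L.
W = PΔV = 308×(41.9−25.3) kPa·L = 5120 J.
ΔU = nCvΔT = 2.93×12.5×(530−320) = 7670 J.
Q = ΔU + W = nCpΔT = 12800 J.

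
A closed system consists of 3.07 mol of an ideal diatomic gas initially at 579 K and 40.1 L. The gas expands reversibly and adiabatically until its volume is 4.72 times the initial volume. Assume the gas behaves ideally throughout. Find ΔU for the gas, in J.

P₁ = nRT₁/V₁ = 3.07×8.314×579/40.1 = 369 kPa.
Adiabatic: TV^(γ−1) = const ⇒ T₂ = 579×(0.212)^0.400 = 311 K; PV^γ = const ⇒ P₂ = 42.0 kPa.
For an ideal gas ΔU = nCvΔT with Cv = (5/2)R = 20.8 J/(mol·K).
ΔU = 3.07×20.8×(311−579) = -17100 J.

-17100 J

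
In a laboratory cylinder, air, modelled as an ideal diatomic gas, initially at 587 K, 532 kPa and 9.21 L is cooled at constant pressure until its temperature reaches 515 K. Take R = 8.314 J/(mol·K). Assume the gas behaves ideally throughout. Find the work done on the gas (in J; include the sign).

601 J

n = P₁V₁/(RT₁) = 532×9.21/(8.314×587) = 1.00 mol.
Isobaric: P stays 532 kPa; V/T = const ⇒ T₂ = 515 K, V₂ = 8.08 L.
W = PΔV = 532×(8.08−9.21) kPa·L = -601 J.
Work done on the gas = −W_by = 601 J.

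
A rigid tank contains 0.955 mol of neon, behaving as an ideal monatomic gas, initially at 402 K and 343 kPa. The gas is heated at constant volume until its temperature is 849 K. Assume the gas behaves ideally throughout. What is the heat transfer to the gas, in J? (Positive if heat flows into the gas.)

V₁ = nRT₁/P₁ = 0.955×8.314×402/343 = 9.31 L.
Isochoric: V stays 9.31 L; P/T = const ⇒ T₂ = 849 K, P₂ = 724 kPa.
W = 0 (no volume change).
ΔU = nCvΔT = 0.955×12.5×(849−402) = 5320 J.
Q = ΔU = 5320 J.

5320 J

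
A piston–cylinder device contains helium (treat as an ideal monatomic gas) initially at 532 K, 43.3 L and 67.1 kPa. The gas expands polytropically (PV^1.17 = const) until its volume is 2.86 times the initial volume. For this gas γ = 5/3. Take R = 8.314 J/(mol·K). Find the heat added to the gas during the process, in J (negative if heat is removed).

2080 J

n = P₁V₁/(RT₁) = 67.1×43.3/(8.314×532) = 0.657 mol.
Polytropic n=1.17: T₂ = T₁(V₁/V₂)^(n−1) = 532×(0.350)^0.17 = 445 K; P₂ = P₁(V₁/V₂)^n = 19.6 kPa.
W = (P₁V₁−P₂V₂)/(n−1) = (67.1×43.3−19.6×124)/0.17 = 2800 J.
ΔU = nCvΔT = 0.657×12.5×(445−532) = -713 J.
Q = ΔU + W = 2080 J.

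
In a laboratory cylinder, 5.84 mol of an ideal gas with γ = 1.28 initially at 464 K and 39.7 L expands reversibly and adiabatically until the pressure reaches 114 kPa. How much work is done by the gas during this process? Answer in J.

P₁ = nRT₁/V₁ = 5.84×8.314×464/39.7 = 567 kPa.
Adiabatic: T₂/T₁ = (P₂/P₁)^((γ−1)/γ) ⇒ T₂ = 464×(0.201)^0.219 = 327 K; V₂ = 139 L.
ΔU = nCvΔT = 5.84×29.7×(327−464) = -23800 J.
Q = 0 for an adiabatic process, so W = −ΔU = 23800 J.

23800 J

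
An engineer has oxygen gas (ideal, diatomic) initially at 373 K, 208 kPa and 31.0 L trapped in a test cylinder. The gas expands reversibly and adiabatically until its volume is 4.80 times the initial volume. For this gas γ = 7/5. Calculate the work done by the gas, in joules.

n = P₁V₁/(RT₁) = 208×31.0/(8.314×373) = 2.08 mol.
Adiabatic: TV^(γ−1) = const ⇒ T₂ = 373×(0.208)^0.400 = 199 K; PV^γ = const ⇒ P₂ = 23.1 kPa.
ΔU = nCvΔT = 2.08×20.8×(199−373) = -7510 J.
Q = 0 for an adiabatic process, so W = −ΔU = 7510 J.

7510 J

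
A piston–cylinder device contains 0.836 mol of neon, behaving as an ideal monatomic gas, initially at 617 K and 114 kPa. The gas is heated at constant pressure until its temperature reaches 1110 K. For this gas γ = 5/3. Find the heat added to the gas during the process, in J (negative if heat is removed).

V₁ = nRT₁/P₁ = 0.836×8.314×617/114 = 37.6 L.
Isobaric: P stays 114 kPa; V/T = const ⇒ T₂ = 1110 K, V₂ = 67.7 L.
W = PΔV = 114×(67.7−37.6) kPa·L = 3430 J.
ΔU = nCvΔT = 0.836×12.5×(1110−617) = 5140 J.
Q = ΔU + W = nCpΔT = 8570 J.

8570 J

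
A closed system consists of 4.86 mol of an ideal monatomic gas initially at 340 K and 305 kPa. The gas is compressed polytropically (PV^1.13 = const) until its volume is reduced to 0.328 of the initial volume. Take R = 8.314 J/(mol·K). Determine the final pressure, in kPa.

1070 kPa

V₁ = nRT₁/P₁ = 4.86×8.314×340/305 = 45.0 L.
Polytropic n=1.13: T₂ = T₁(V₁/V₂)^(n−1) = 340×(3.05)^0.13 = 393 K; P₂ = P₁(V₁/V₂)^n = 1070 kPa.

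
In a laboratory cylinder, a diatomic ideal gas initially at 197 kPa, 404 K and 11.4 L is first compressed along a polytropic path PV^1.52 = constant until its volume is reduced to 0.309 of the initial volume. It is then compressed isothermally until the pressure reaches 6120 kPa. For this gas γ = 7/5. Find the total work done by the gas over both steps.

-10500 J

n = P₁V₁/(RT₁) = 197×11.4/(8.314×404) = 0.669 mol.
Step 1 — Polytropic n=1.52: T₂ = T₁(V₁/V₂)^(n−1) = 404×(3.24)^0.52 = 744 K; P₂ = P₁(V₁/V₂)^n = 1170 kPa.
W = (P₁V₁−P₂V₂)/(n−1) = (197×11.4−1170×3.52)/0.52 = -3640 J.
ΔU = nCvΔT = 0.669×20.8×(744−404) = 4730 J.
Q = ΔU + W = 1090 J.
State after step 1: P = 1170 kPa, V = 3.52 L, T = 744 K.
Step 2 — Isothermal: T stays 744 K; PV = const ⇒ V₂ = 0.676 L, P₂ = 6120 kPa.
ΔU = 0 (ideal gas, T constant).
W = nRT ln(V₂/V₁) = 0.669×8.314×744×ln(0.192) = -6830 J.
Q = ΔU + W = -6830 J.
Net over both steps: W = -10500 J, Q = -5740 J, ΔU = 4730 J.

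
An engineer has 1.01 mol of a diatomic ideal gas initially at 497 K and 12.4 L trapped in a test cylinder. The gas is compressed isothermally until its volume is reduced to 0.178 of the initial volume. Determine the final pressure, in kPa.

P₁ = nRT₁/V₁ = 1.01×8.314×497/12.4 = 337 kPa.
Isothermal: T stays 497 K; PV = const ⇒ V₂ = 2.21 L, P₂ = 1890 kPa.

1890 kPa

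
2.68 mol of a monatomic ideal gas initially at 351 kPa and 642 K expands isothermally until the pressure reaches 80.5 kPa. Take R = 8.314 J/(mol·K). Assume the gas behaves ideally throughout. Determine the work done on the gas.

V₁ = nRT₁/P₁ = 2.68×8.314×642/351 = 40.8 L.
Isothermal: T stays 642 K; PV = const ⇒ V₂ = 178 L, P₂ = 80.5 kPa.
W = nRT ln(V₂/V₁) = 2.68×8.314×642×ln(4.36) = 21100 J.
Work done on the gas = −W_by = -21100 J.

-21100 J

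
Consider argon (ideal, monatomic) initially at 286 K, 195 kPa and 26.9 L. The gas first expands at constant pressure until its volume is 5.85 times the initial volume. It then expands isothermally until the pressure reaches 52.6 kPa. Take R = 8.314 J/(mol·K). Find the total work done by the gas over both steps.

65600 J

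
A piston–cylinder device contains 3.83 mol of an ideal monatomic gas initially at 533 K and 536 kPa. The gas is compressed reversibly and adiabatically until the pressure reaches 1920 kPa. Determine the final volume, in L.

V₁ = nRT₁/P₁ = 3.83×8.314×533/536 = 31.7 L.
Adiabatic: T₂/T₁ = (P₂/P₁)^((γ−1)/γ) ⇒ T₂ = 533×(3.58)^0.400 = 888 K; V₂ = 14.7 L.

14.7 L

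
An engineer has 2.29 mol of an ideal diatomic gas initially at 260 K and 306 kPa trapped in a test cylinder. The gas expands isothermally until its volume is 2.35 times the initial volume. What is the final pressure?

V₁ = nRT₁/P₁ = 2.29×8.314×260/306 = 16.2 L.
Isothermal: T stays 260 K; PV = const ⇒ V₂ = 38.0 L, P₂ = 130 kPa.

130 kPa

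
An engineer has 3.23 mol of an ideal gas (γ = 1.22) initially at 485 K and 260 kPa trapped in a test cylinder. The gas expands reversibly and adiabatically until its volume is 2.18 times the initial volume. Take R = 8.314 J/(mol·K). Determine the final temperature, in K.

V₁ = nRT₁/P₁ = 3.23×8.314×485/260 = 50.1 L.
Adiabatic: TV^(γ−1) = const ⇒ T₂ = 485×(0.459)^0.220 = 409 K; PV^γ = const ⇒ P₂ = 100 kPa.

409 K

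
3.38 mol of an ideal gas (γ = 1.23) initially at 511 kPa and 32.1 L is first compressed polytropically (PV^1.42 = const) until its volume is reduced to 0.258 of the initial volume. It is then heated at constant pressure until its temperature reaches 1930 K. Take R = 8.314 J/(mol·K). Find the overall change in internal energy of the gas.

164000 J

T₁ = P₁V₁/(nR) = 511×32.1/(3.38×8.314) = 584 K.
Step 1 — Polytropic n=1.42: T₂ = T₁(V₁/V₂)^(n−1) = 584×(3.88)^0.42 = 1030 K; P₂ = P₁(V₁/V₂)^n = 3500 kPa.
W = (P₁V₁−P₂V₂)/(n−1) = (511×32.1−3500×8.28)/0.42 = -29900 J.
ΔU = nCvΔT = 3.38×36.1×(1030−584) = 54700 J.
Q = ΔU + W = 24700 J.
State after step 1: P = 3500 kPa, V = 8.28 L, T = 1030 K.
Step 2 — Isobaric: P stays 3500 kPa; V/T = const ⇒ T₂ = 1930 K, V₂ = 15.5 L.
W = PΔV = 3500×(15.5−8.28) kPa·L = 25300 J.
ΔU = nCvΔT = 3.38×36.1×(1930−1030) = 110000 J.
Q = ΔU + W = nCpΔT = 135000 J.
Net over both steps: W = -4680 J, Q = 160000 J, ΔU = 164000 J.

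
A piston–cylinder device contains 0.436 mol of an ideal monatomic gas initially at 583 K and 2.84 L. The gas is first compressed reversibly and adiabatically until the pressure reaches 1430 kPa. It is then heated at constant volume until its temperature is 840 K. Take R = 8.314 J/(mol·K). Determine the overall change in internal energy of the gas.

1400 J

P₁ = nRT₁/V₁ = 0.436×8.314×583/2.84 = 744 kPa.
Step 1 — Adiabatic: T₂/T₁ = (P₂/P₁)^((γ−1)/γ) ⇒ T₂ = 583×(1.92)^0.400 = 757 K; V₂ = 1.92 L.
ΔU = nCvΔT = 0.436×12.5×(757−583) = 947 J.
Q = 0 for an adiabatic process, so W = −ΔU = -947 J.
State after step 1: P = 1430 kPa, V = 1.92 L, T = 757 K.
Step 2 — Isochoric: V stays 1.92 L; P/T = const ⇒ T₂ = 840 K, P₂ = 1590 kPa.
W = 0 (no volume change).
ΔU = nCvΔT = 0.436×12.5×(840−757) = 451 J.
Q = ΔU = 451 J.
Net over both steps: W = -947 J, Q = 451 J, ΔU = 1400 J.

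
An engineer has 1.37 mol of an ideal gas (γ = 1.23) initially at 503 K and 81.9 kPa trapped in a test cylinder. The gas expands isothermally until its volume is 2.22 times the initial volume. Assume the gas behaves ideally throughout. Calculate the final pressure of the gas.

V₁ = nRT₁/P₁ = 1.37×8.314×503/81.9 = 70.0 L.
Isothermal: T stays 503 K; PV = const ⇒ V₂ = 155 L, P₂ = 36.9 kPa.

36.9 kPa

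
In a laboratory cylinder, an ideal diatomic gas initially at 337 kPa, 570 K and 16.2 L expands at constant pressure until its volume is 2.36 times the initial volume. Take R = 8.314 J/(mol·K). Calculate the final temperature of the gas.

1350 K

Isobaric: P stays 337 kPa; V/T = const ⇒ T₂ = 1350 K, V₂ = 38.2 L.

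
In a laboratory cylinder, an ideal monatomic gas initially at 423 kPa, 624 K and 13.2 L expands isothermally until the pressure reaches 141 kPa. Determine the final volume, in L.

39.6 L

Isothermal: T stays 624 K; PV = const ⇒ V₂ = 39.6 L, P₂ = 141 kPa.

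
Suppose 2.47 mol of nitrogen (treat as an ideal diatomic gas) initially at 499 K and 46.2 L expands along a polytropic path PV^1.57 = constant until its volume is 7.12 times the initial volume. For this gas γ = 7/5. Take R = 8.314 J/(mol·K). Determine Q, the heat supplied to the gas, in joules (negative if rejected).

-5140 J

P₁ = nRT₁/V₁ = 2.47×8.314×499/46.2 = 222 kPa.
Polytropic n=1.57: T₂ = T₁(V₁/V₂)^(n−1) = 499×(0.140)^0.57 = 163 K; P₂ = P₁(V₁/V₂)^n = 10.2 kPa.
W = (P₁V₁−P₂V₂)/(n−1) = (222×46.2−10.2×329)/0.57 = 12100 J.
ΔU = nCvΔT = 2.47×20.8×(163−499) = -17200 J.
Q = ΔU + W = -5140 J.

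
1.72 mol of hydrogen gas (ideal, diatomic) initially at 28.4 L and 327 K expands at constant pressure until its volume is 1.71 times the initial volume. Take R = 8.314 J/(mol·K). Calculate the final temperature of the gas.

P₁ = nRT₁/V₁ = 1.72×8.314×327/28.4 = 165 kPa.
Isobaric: P stays 165 kPa; V/T = const ⇒ T₂ = 559 K, V₂ = 48.6 L.

559 K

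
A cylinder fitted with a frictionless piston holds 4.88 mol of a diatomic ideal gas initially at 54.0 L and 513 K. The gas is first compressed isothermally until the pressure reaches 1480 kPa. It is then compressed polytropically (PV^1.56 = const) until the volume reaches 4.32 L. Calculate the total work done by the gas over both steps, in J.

P₁ = nRT₁/V₁ = 4.88×8.314×513/54.0 = 385 kPa.
Step 1 — Isothermal: T stays 513 K; PV = const ⇒ V₂ = 14.1 L, P₂ = 1480 kPa.
ΔU = 0 (ideal gas, T constant).
W = nRT ln(V₂/V₁) = 4.88×8.314×513×ln(0.260) = -28000 J.
Q = ΔU + W = -28000 J.
State after step 1: P = 1480 kPa, V = 14.1 L, T = 513 K.
Step 2 — Polytropic n=1.56: T₂ = T₁(V₁/V₂)^(n−1) = 513×(3.26)^0.56 = 994 K; P₂ = P₁(V₁/V₂)^n = 9330 kPa.
W = (P₁V₁−P₂V₂)/(n−1) = (1480×14.1−9330×4.32)/0.56 = -34800 J.
ΔU = nCvΔT = 4.88×20.8×(994−513) = 48700 J.
Q = ΔU + W = 13900 J.
Net over both steps: W = -62800 J, Q = -14100 J, ΔU = 48700 J.

-62800 J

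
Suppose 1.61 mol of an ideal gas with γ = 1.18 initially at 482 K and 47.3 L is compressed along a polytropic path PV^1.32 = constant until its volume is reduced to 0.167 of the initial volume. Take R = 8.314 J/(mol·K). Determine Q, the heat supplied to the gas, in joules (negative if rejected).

12100 J

P₁ = nRT₁/V₁ = 1.61×8.314×482/47.3 = 136 kPa.
Polytropic n=1.32: T₂ = T₁(V₁/V₂)^(n−1) = 482×(5.99)^0.32 = 855 K; P₂ = P₁(V₁/V₂)^n = 1450 kPa.
W = (P₁V₁−P₂V₂)/(n−1) = (136×47.3−1450×7.90)/0.32 = -15600 J.
ΔU = nCvΔT = 1.61×46.2×(855−482) = 27700 J.
Q = ΔU + W = 12100 J.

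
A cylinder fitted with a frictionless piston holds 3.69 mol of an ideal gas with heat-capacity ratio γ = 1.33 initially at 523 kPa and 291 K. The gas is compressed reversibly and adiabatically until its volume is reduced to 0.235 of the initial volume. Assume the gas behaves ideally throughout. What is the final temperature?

469 K

V₁ = nRT₁/P₁ = 3.69×8.314×291/523 = 17.1 L.
Adiabatic: TV^(γ−1) = const ⇒ T₂ = 291×(4.26)^0.330 = 469 K; PV^γ = const ⇒ P₂ = 3590 kPa.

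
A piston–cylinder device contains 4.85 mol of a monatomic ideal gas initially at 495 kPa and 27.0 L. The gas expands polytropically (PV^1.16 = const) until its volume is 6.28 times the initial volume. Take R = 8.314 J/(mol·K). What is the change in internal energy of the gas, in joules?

T₁ = P₁V₁/(nR) = 495×27.0/(4.85×8.314) = 331 K.
Polytropic n=1.16: T₂ = T₁(V₁/V₂)^(n−1) = 331×(0.159)^0.16 = 247 K; P₂ = P₁(V₁/V₂)^n = 58.7 kPa.
For an ideal gas ΔU = nCvΔT with Cv = (3/2)R = 12.5 J/(mol·K).
ΔU = 4.85×12.5×(247−331) = -5110 J.

-5110 J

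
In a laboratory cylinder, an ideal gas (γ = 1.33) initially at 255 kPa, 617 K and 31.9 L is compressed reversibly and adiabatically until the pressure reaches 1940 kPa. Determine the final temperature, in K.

Adiabatic: T₂/T₁ = (P₂/P₁)^((γ−1)/γ) ⇒ T₂ = 617×(7.61)^0.248 = 1020 K; V₂ = 6.94 L.

1020 K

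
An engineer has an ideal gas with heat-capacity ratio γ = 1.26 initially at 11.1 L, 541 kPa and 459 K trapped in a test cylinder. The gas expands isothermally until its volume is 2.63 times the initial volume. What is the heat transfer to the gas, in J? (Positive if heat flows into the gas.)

5810 J

n = P₁V₁/(RT₁) = 541×11.1/(8.314×459) = 1.57 mol.
Isothermal: T stays 459 K; PV = const ⇒ V₂ = 29.2 L, P₂ = 206 kPa.
ΔU = 0 (ideal gas, T constant).
W = nRT ln(V₂/V₁) = 1.57×8.314×459×ln(2.63) = 5810 J.
Q = ΔU + W = 5810 J.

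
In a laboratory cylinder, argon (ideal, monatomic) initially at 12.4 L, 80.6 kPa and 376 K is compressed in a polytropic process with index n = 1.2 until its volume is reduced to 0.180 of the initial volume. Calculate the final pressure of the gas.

Polytropic n=1.2: T₂ = T₁(V₁/V₂)^(n−1) = 376×(5.56)^0.20 = 530 K; P₂ = P₁(V₁/V₂)^n = 631 kPa.

631 kPa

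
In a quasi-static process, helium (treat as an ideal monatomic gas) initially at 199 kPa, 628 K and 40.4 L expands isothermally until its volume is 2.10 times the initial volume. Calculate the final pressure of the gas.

Isothermal: T stays 628 K; PV = const ⇒ V₂ = 84.8 L, P₂ = 94.8 kPa.

94.8 kPa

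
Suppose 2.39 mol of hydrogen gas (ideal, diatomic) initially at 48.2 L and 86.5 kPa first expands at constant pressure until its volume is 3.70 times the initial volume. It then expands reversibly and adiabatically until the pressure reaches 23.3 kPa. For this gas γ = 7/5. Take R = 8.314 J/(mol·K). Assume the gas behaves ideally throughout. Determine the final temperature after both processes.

T₁ = P₁V₁/(nR) = 86.5×48.2/(2.39×8.314) = 210 K.
Step 1 — Isobaric: P stays 86.5 kPa; V/T = const ⇒ T₂ = 776 K, V₂ = 178 L.
W = PΔV = 86.5×(178−48.2) kPa·L = 11300 J.
ΔU = nCvΔT = 2.39×20.8×(776−210) = 28100 J.
Q = ΔU + W = nCpΔT = 39400 J.
State after step 1: P = 86.5 kPa, V = 178 L, T = 776 K.
Step 2 — Adiabatic: T₂/T₁ = (P₂/P₁)^((γ−1)/γ) ⇒ T₂ = 776×(0.269)^0.286 = 534 K; V₂ = 455 L.
ΔU = nCvΔT = 2.39×20.8×(534−776) = -12100 J.
Q = 0 for an adiabatic process, so W = −ΔU = 12100 J.
Net over both steps: W = 23300 J, Q = 39400 J, ΔU = 16100 J.

534 K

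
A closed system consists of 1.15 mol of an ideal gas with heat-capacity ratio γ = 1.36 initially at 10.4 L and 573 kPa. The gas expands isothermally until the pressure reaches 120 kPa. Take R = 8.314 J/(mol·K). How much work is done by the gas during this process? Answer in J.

T₁ = P₁V₁/(nR) = 573×10.4/(1.15×8.314) = 623 K.
Isothermal: T stays 623 K; PV = const ⇒ V₂ = 49.7 L, P₂ = 120 kPa.
W = nRT ln(V₂/V₁) = 1.15×8.314×623×ln(4.78) = 9320 J.

9320 J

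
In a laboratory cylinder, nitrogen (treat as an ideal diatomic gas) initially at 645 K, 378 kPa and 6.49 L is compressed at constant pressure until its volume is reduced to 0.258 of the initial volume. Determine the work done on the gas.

1820 J

n = P₁V₁/(RT₁) = 378×6.49/(8.314×645) = 0.457 mol.
Isobaric: P stays 378 kPa; V/T = const ⇒ T₂ = 166 K, V₂ = 1.67 L.
W = PΔV = 378×(1.67−6.49) kPa·L = -1820 J.
Work done on the gas = −W_by = 1820 J.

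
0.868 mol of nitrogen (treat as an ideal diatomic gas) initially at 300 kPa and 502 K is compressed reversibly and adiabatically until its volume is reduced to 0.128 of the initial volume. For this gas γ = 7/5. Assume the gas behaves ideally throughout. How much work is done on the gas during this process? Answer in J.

V₁ = nRT₁/P₁ = 0.868×8.314×502/300 = 12.1 L.
Adiabatic: TV^(γ−1) = const ⇒ T₂ = 502×(7.81)^0.400 = 1140 K; PV^γ = const ⇒ P₂ = 5330 kPa.
ΔU = nCvΔT = 0.868×20.8×(1140−502) = 11600 J.
Q = 0 for an adiabatic process, so W = −ΔU = -11600 J.
Work done on the gas = −W_by = 11600 J.

11600 J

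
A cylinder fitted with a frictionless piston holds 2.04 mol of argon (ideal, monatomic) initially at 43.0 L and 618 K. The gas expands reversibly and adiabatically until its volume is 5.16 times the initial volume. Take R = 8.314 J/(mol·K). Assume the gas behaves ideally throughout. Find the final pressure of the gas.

15.8 kPa

P₁ = nRT₁/V₁ = 2.04×8.314×618/43.0 = 244 kPa.
Adiabatic: TV^(γ−1) = const ⇒ T₂ = 618×(0.194)^0.667 = 207 K; PV^γ = const ⇒ P₂ = 15.8 kPa.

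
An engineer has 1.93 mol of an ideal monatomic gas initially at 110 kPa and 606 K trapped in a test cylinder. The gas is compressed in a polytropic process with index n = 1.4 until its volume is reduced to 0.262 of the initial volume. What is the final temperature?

V₁ = nRT₁/P₁ = 1.93×8.314×606/110 = 88.4 L.
Polytropic n=1.4: T₂ = T₁(V₁/V₂)^(n−1) = 606×(3.82)^0.40 = 1040 K; P₂ = P₁(V₁/V₂)^n = 717 kPa.

1040 K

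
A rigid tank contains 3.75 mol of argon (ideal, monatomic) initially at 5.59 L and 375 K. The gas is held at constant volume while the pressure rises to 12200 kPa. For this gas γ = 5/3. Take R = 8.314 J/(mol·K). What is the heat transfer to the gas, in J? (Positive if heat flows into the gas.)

84800 J

P₁ = nRT₁/V₁ = 3.75×8.314×375/5.59 = 2090 kPa.
Isochoric: V stays 5.59 L; P/T = const ⇒ T₂ = 2190 K, P₂ = 12200 kPa.
W = 0 (no volume change).
ΔU = nCvΔT = 3.75×12.5×(2190−375) = 84800 J.
Q = ΔU = 84800 J.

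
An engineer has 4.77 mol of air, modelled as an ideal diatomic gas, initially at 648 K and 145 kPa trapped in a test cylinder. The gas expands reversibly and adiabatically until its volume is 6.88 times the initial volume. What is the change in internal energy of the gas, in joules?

-34500 J

V₁ = nRT₁/P₁ = 4.77×8.314×648/145 = 177 L.
Adiabatic: TV^(γ−1) = const ⇒ T₂ = 648×(0.145)^0.400 = 300 K; PV^γ = const ⇒ P₂ = 9.74 kPa.
For an ideal gas ΔU = nCvΔT with Cv = (5/2)R = 20.8 J/(mol·K).
ΔU = 4.77×20.8×(300−648) = -34500 J.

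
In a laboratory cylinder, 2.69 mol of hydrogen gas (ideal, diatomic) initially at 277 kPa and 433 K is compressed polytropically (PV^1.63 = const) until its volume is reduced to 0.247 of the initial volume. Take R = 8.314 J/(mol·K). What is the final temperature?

V₁ = nRT₁/P₁ = 2.69×8.314×433/277 = 35.0 L.
Polytropic n=1.63: T₂ = T₁(V₁/V₂)^(n−1) = 433×(4.05)^0.63 = 1040 K; P₂ = P₁(V₁/V₂)^n = 2710 kPa.

1040 K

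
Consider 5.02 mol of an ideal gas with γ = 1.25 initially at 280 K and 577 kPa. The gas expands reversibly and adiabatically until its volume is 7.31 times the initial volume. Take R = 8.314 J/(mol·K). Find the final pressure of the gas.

48.0 kPa

V₁ = nRT₁/P₁ = 5.02×8.314×280/577 = 20.3 L.
Adiabatic: TV^(γ−1) = const ⇒ T₂ = 280×(0.137)^0.250 = 170 K; PV^γ = const ⇒ P₂ = 48.0 kPa.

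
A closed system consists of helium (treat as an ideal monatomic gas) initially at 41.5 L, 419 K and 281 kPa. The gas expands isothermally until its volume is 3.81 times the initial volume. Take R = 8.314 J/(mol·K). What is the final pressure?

73.8 kPa

Isothermal: T stays 419 K; PV = const ⇒ V₂ = 158 L, P₂ = 73.8 kPa.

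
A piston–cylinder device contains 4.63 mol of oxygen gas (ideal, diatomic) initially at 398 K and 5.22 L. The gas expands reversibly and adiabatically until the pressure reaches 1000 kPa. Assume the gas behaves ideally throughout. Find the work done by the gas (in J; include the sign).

P₁ = nRT₁/V₁ = 4.63×8.314×398/5.22 = 2930 kPa.
Adiabatic: T₂/T₁ = (P₂/P₁)^((γ−1)/γ) ⇒ T₂ = 398×(0.341)^0.286 = 293 K; V₂ = 11.3 L.
ΔU = nCvΔT = 4.63×20.8×(293−398) = -10100 J.
Q = 0 for an adiabatic process, so W = −ΔU = 10100 J.

10100 J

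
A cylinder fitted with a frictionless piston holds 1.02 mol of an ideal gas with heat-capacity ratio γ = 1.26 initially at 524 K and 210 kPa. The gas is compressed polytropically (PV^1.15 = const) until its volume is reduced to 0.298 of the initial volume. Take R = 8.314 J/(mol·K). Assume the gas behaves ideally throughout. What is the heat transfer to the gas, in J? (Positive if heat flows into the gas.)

V₁ = nRT₁/P₁ = 1.02×8.314×524/210 = 21.2 L.
Polytropic n=1.15: T₂ = T₁(V₁/V₂)^(n−1) = 524×(3.36)^0.15 = 628 K; P₂ = P₁(V₁/V₂)^n = 845 kPa.
W = (P₁V₁−P₂V₂)/(n−1) = (210×21.2−845×6.31)/0.15 = -5900 J.
ΔU = nCvΔT = 1.02×32.0×(628−524) = 3400 J.
Q = ΔU + W = -2500 J.

-2500 J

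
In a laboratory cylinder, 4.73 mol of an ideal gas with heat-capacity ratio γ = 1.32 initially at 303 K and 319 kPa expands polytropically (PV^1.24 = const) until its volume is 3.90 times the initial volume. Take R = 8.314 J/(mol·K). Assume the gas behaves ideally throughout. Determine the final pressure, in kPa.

V₁ = nRT₁/P₁ = 4.73×8.314×303/319 = 37.4 L.
Polytropic n=1.24: T₂ = T₁(V₁/V₂)^(n−1) = 303×(0.256)^0.24 = 219 K; P₂ = P₁(V₁/V₂)^n = 59.0 kPa.

59.0 kPa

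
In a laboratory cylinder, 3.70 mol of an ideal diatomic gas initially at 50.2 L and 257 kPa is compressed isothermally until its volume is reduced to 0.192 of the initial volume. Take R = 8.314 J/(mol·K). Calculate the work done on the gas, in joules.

21300 J

T₁ = P₁V₁/(nR) = 257×50.2/(3.70×8.314) = 419 K.
Isothermal: T stays 419 K; PV = const ⇒ V₂ = 9.64 L, P₂ = 1340 kPa.
W = nRT ln(V₂/V₁) = 3.70×8.314×419×ln(0.192) = -21300 J.
Work done on the gas = −W_by = 21300 J.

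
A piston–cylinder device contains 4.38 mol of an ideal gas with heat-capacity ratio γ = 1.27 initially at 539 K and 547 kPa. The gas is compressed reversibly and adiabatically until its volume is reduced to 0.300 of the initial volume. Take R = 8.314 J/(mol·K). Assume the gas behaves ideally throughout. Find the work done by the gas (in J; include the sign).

-27900 J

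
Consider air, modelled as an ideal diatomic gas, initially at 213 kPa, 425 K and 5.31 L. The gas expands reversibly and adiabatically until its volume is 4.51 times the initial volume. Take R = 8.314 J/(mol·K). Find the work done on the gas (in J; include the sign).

-1280 J

n = P₁V₁/(RT₁) = 213×5.31/(8.314×425) = 0.320 mol.
Adiabatic: TV^(γ−1) = const ⇒ T₂ = 425×(0.222)^0.400 = 233 K; PV^γ = const ⇒ P₂ = 25.9 kPa.
ΔU = nCvΔT = 0.320×20.8×(233−425) = -1280 J.
Q = 0 for an adiabatic process, so W = −ΔU = 1280 J.
Work done on the gas = −W_by = -1280 J.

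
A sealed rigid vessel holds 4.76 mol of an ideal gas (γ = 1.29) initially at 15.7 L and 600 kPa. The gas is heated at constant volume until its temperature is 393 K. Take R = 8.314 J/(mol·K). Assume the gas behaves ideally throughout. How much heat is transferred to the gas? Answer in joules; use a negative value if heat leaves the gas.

T₁ = P₁V₁/(nR) = 600×15.7/(4.76×8.314) = 238 K.
Isochoric: V stays 15.7 L; P/T = const ⇒ T₂ = 393 K, P₂ = 991 kPa.
W = 0 (no volume change).
ΔU = nCvΔT = 4.76×28.7×(393−238) = 21100 J.
Q = ΔU = 21100 J.

21100 J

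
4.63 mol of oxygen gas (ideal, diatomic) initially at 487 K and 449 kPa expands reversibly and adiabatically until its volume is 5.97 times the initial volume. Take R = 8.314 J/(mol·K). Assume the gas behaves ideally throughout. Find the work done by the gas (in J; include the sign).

V₁ = nRT₁/P₁ = 4.63×8.314×487/449 = 41.8 L.
Adiabatic: TV^(γ−1) = const ⇒ T₂ = 487×(0.168)^0.400 = 238 K; PV^γ = const ⇒ P₂ = 36.8 kPa.
ΔU = nCvΔT = 4.63×20.8×(238−487) = -23900 J.
Q = 0 for an adiabatic process, so W = −ΔU = 23900 J.

23900 J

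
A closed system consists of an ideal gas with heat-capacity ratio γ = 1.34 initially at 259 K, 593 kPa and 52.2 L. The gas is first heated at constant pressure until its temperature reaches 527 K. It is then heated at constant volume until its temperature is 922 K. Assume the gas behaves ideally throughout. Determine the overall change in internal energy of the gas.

233000 J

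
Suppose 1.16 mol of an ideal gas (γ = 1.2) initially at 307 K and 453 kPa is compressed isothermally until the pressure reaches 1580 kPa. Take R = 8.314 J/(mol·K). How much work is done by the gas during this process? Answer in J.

-3700 J

V₁ = nRT₁/P₁ = 1.16×8.314×307/453 = 6.54 L.
Isothermal: T stays 307 K; PV = const ⇒ V₂ = 1.87 L, P₂ = 1580 kPa.
W = nRT ln(V₂/V₁) = 1.16×8.314×307×ln(0.287) = -3700 J.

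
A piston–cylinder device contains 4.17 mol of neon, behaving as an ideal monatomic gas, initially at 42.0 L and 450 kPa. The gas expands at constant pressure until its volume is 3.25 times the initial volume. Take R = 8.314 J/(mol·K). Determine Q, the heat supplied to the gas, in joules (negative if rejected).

106000 J

T₁ = P₁V₁/(nR) = 450×42.0/(4.17×8.314) = 545 K.
Isobaric: P stays 450 kPa; V/T = const ⇒ T₂ = 1770 K, V₂ = 136 L.
W = PΔV = 450×(136−42.0) kPa·L = 42500 J.
ΔU = nCvΔT = 4.17×12.5×(1770−545) = 63800 J.
Q = ΔU + W = nCpΔT = 106000 J.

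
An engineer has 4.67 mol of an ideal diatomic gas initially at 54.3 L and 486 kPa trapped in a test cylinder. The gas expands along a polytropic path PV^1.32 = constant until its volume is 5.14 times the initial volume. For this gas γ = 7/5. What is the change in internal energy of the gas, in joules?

-26900 J

T₁ = P₁V₁/(nR) = 486×54.3/(4.67×8.314) = 680 K.
Polytropic n=1.32: T₂ = T₁(V₁/V₂)^(n−1) = 680×(0.195)^0.32 = 403 K; P₂ = P₁(V₁/V₂)^n = 56.0 kPa.
For an ideal gas ΔU = nCvΔT with Cv = (5/2)R = 20.8 J/(mol·K).
ΔU = 4.67×20.8×(403−680) = -26900 J.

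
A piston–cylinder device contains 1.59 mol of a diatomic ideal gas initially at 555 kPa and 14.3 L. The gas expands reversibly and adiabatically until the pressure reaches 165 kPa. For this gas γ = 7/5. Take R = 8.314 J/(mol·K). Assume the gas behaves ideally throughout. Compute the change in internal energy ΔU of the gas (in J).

T₁ = P₁V₁/(nR) = 555×14.3/(1.59×8.314) = 600 K.
Adiabatic: T₂/T₁ = (P₂/P₁)^((γ−1)/γ) ⇒ T₂ = 600×(0.297)^0.286 = 425 K; V₂ = 34.0 L.
For an ideal gas ΔU = nCvΔT with Cv = (5/2)R = 20.8 J/(mol·K).
ΔU = 1.59×20.8×(425−600) = -5810 J.

-5810 J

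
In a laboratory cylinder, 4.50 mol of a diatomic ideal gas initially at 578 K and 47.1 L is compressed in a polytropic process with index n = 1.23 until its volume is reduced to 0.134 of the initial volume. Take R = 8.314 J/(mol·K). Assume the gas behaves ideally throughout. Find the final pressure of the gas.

P₁ = nRT₁/V₁ = 4.50×8.314×578/47.1 = 459 kPa.
Polytropic n=1.23: T₂ = T₁(V₁/V₂)^(n−1) = 578×(7.46)^0.23 = 918 K; P₂ = P₁(V₁/V₂)^n = 5440 kPa.

5440 kPa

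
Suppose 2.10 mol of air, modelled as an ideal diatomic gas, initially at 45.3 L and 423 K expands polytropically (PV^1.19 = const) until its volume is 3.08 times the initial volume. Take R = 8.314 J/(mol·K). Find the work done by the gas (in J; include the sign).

P₁ = nRT₁/V₁ = 2.10×8.314×423/45.3 = 163 kPa.
Polytropic n=1.19: T₂ = T₁(V₁/V₂)^(n−1) = 423×(0.325)^0.19 = 342 K; P₂ = P₁(V₁/V₂)^n = 42.7 kPa.
W = (P₁V₁−P₂V₂)/(n−1) = (163×45.3−42.7×140)/0.19 = 7480 J.

7480 J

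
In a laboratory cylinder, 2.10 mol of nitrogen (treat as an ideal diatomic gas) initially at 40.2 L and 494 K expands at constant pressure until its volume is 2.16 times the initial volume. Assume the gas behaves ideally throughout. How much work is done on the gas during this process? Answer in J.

-10000 J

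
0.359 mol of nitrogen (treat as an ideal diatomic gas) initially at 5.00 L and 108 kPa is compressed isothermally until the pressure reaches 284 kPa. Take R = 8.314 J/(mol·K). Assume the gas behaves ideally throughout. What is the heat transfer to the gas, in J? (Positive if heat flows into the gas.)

-522 J

T₁ = P₁V₁/(nR) = 108×5.00/(0.359×8.314) = 181 K.
Isothermal: T stays 181 K; PV = const ⇒ V₂ = 1.90 L, P₂ = 284 kPa.
ΔU = 0 (ideal gas, T constant).
W = nRT ln(V₂/V₁) = 0.359×8.314×181×ln(0.380) = -522 J.
Q = ΔU + W = -522 J.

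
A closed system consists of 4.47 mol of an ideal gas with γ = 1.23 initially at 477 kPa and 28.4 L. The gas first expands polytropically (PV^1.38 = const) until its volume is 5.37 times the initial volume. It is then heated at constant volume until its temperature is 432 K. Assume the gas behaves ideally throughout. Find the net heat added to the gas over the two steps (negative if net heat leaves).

T₁ = P₁V₁/(nR) = 477×28.4/(4.47×8.314) = 365 K.
Step 1 — Polytropic n=1.38: T₂ = T₁(V₁/V₂)^(n−1) = 365×(0.186)^0.38 = 192 K; P₂ = P₁(V₁/V₂)^n = 46.9 kPa.
W = (P₁V₁−P₂V₂)/(n−1) = (477×28.4−46.9×153)/0.38 = 16800 J.
ΔU = nCvΔT = 4.47×36.1×(192−365) = -27800 J.
Q = ΔU + W = -11000 J.
State after step 1: P = 46.9 kPa, V = 153 L, T = 192 K.
Step 2 — Isochoric: V stays 153 L; P/T = const ⇒ T₂ = 432 K, P₂ = 105 kPa.
W = 0 (no volume change).
ΔU = nCvΔT = 4.47×36.1×(432−192) = 38700 J.
Q = ΔU = 38700 J.
Net over both steps: W = 16800 J, Q = 27700 J, ΔU = 10900 J.

27700 J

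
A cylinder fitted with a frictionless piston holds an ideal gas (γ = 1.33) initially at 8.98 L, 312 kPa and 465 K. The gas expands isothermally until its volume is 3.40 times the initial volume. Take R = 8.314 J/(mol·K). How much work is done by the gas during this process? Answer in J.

3430 J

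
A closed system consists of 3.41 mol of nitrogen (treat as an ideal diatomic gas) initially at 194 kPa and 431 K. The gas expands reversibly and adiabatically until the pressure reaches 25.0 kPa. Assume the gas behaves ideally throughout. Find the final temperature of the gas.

240 K

V₁ = nRT₁/P₁ = 3.41×8.314×431/194 = 63.0 L.
Adiabatic: T₂/T₁ = (P₂/P₁)^((γ−1)/γ) ⇒ T₂ = 431×(0.129)^0.286 = 240 K; V₂ = 272 L.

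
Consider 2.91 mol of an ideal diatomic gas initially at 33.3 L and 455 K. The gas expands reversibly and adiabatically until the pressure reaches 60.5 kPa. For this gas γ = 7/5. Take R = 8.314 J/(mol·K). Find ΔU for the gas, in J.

-10600 J

P₁ = nRT₁/V₁ = 2.91×8.314×455/33.3 = 331 kPa.
Adiabatic: T₂/T₁ = (P₂/P₁)^((γ−1)/γ) ⇒ T₂ = 455×(0.183)^0.286 = 280 K; V₂ = 112 L.
For an ideal gas ΔU = nCvΔT with Cv = (5/2)R = 20.8 J/(mol·K).
ΔU = 2.91×20.8×(280−455) = -10600 J.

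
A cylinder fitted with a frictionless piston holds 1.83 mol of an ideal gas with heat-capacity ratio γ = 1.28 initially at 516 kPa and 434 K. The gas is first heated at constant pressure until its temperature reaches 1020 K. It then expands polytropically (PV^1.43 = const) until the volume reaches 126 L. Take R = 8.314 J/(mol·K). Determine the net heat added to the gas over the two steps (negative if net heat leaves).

31900 J

V₁ = nRT₁/P₁ = 1.83×8.314×434/516 = 12.8 L.
Step 1 — Isobaric: P stays 516 kPa; V/T = const ⇒ T₂ = 1020 K, V₂ = 30.1 L.
W = PΔV = 516×(30.1−12.8) kPa·L = 8920 J.
ΔU = nCvΔT = 1.83×29.7×(1020−434) = 31800 J.
Q = ΔU + W = nCpΔT = 40800 J.
State after step 1: P = 516 kPa, V = 30.1 L, T = 1020 K.
Step 2 — Polytropic n=1.43: T₂ = T₁(V₁/V₂)^(n−1) = 1020×(0.239)^0.43 = 551 K; P₂ = P₁(V₁/V₂)^n = 66.5 kPa.
W = (P₁V₁−P₂V₂)/(n−1) = (516×30.1−66.5×126)/0.43 = 16600 J.
ΔU = nCvΔT = 1.83×29.7×(551−1020) = -25500 J.
Q = ΔU + W = -8890 J.
Net over both steps: W = 25500 J, Q = 31900 J, ΔU = 6350 J.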